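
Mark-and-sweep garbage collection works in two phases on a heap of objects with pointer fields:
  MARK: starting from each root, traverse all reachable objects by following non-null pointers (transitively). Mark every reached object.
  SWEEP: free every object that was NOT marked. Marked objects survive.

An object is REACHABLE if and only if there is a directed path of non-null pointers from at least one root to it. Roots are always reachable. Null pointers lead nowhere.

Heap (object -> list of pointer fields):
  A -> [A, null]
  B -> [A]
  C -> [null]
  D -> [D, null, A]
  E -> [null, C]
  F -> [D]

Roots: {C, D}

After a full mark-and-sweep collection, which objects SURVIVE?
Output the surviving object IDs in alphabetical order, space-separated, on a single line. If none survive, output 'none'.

Roots: C D
Mark C: refs=null, marked=C
Mark D: refs=D null A, marked=C D
Mark A: refs=A null, marked=A C D
Unmarked (collected): B E F

Answer: A C D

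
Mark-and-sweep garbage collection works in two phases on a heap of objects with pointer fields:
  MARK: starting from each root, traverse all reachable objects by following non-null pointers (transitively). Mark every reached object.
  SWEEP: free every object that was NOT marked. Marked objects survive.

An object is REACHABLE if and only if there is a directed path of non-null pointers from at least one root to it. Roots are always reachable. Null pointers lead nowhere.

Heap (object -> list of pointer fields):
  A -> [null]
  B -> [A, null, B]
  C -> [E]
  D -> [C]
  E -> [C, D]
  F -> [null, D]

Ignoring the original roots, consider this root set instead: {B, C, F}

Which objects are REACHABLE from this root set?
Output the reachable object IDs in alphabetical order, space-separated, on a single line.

Roots: B C F
Mark B: refs=A null B, marked=B
Mark C: refs=E, marked=B C
Mark F: refs=null D, marked=B C F
Mark A: refs=null, marked=A B C F
Mark E: refs=C D, marked=A B C E F
Mark D: refs=C, marked=A B C D E F
Unmarked (collected): (none)

Answer: A B C D E F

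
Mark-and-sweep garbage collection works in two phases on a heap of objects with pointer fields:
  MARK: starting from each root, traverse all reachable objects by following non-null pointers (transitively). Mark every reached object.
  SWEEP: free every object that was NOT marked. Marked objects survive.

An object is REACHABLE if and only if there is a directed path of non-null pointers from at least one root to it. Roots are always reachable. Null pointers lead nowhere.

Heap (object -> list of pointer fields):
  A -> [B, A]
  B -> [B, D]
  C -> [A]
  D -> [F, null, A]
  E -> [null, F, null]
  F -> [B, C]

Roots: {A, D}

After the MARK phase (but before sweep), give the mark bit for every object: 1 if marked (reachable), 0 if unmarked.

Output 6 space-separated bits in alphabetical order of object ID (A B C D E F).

Answer: 1 1 1 1 0 1

Derivation:
Roots: A D
Mark A: refs=B A, marked=A
Mark D: refs=F null A, marked=A D
Mark B: refs=B D, marked=A B D
Mark F: refs=B C, marked=A B D F
Mark C: refs=A, marked=A B C D F
Unmarked (collected): E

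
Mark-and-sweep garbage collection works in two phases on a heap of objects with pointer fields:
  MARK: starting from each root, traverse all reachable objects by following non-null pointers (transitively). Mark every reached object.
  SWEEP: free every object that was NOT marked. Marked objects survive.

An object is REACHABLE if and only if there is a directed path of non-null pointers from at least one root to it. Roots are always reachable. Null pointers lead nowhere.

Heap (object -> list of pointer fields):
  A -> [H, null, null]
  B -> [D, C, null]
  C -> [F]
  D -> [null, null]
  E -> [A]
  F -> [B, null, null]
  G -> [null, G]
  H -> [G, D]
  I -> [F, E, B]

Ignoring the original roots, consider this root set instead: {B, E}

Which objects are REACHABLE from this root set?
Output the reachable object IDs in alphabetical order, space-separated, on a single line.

Answer: A B C D E F G H

Derivation:
Roots: B E
Mark B: refs=D C null, marked=B
Mark E: refs=A, marked=B E
Mark D: refs=null null, marked=B D E
Mark C: refs=F, marked=B C D E
Mark A: refs=H null null, marked=A B C D E
Mark F: refs=B null null, marked=A B C D E F
Mark H: refs=G D, marked=A B C D E F H
Mark G: refs=null G, marked=A B C D E F G H
Unmarked (collected): I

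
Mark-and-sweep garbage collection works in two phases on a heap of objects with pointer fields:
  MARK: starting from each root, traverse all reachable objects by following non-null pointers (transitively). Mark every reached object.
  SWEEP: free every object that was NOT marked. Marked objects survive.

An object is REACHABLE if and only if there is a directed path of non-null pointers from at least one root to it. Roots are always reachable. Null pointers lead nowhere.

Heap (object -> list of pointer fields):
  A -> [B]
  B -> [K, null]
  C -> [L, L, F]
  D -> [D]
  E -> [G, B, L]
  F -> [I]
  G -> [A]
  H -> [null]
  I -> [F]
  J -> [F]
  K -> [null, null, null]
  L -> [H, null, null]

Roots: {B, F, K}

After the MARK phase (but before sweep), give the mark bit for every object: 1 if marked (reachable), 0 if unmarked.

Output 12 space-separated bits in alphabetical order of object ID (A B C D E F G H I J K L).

Roots: B F K
Mark B: refs=K null, marked=B
Mark F: refs=I, marked=B F
Mark K: refs=null null null, marked=B F K
Mark I: refs=F, marked=B F I K
Unmarked (collected): A C D E G H J L

Answer: 0 1 0 0 0 1 0 0 1 0 1 0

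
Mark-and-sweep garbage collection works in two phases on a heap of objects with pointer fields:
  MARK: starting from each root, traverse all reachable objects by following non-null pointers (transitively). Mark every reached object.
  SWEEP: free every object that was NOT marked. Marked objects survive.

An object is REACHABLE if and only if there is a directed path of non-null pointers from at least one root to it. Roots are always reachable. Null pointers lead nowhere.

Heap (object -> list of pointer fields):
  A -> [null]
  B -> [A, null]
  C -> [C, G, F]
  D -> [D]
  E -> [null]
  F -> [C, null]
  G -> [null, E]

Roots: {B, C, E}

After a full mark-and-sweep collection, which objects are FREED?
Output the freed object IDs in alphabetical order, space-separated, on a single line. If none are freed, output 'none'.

Answer: D

Derivation:
Roots: B C E
Mark B: refs=A null, marked=B
Mark C: refs=C G F, marked=B C
Mark E: refs=null, marked=B C E
Mark A: refs=null, marked=A B C E
Mark G: refs=null E, marked=A B C E G
Mark F: refs=C null, marked=A B C E F G
Unmarked (collected): D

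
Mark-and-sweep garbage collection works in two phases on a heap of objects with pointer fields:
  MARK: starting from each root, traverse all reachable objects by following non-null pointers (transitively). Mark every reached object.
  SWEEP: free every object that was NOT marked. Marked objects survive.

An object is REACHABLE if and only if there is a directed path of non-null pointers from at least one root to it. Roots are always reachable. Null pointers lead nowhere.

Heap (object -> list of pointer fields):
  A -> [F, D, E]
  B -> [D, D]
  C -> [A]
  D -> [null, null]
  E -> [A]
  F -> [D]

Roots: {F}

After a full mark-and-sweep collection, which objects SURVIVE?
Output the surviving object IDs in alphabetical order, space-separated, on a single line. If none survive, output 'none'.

Answer: D F

Derivation:
Roots: F
Mark F: refs=D, marked=F
Mark D: refs=null null, marked=D F
Unmarked (collected): A B C E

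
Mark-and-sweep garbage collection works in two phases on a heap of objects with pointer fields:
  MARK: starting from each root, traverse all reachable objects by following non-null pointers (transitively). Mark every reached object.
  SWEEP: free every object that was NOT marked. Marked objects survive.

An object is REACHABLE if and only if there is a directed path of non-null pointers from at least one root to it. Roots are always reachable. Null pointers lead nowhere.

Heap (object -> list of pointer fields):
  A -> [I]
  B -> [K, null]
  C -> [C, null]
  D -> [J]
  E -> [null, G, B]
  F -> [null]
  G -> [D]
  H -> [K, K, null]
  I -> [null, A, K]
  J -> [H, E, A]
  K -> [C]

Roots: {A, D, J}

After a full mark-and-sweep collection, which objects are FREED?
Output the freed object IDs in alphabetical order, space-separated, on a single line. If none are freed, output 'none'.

Roots: A D J
Mark A: refs=I, marked=A
Mark D: refs=J, marked=A D
Mark J: refs=H E A, marked=A D J
Mark I: refs=null A K, marked=A D I J
Mark H: refs=K K null, marked=A D H I J
Mark E: refs=null G B, marked=A D E H I J
Mark K: refs=C, marked=A D E H I J K
Mark G: refs=D, marked=A D E G H I J K
Mark B: refs=K null, marked=A B D E G H I J K
Mark C: refs=C null, marked=A B C D E G H I J K
Unmarked (collected): F

Answer: F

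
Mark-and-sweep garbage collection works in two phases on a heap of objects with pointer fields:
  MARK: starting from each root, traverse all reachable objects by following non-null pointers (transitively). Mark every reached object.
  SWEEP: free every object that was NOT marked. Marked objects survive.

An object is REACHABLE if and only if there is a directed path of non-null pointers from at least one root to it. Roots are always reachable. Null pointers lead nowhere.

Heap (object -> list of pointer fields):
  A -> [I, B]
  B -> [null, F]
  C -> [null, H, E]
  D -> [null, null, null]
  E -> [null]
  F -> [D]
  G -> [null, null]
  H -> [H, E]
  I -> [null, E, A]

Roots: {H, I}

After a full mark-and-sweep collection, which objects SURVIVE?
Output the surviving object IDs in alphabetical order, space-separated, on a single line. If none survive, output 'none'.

Roots: H I
Mark H: refs=H E, marked=H
Mark I: refs=null E A, marked=H I
Mark E: refs=null, marked=E H I
Mark A: refs=I B, marked=A E H I
Mark B: refs=null F, marked=A B E H I
Mark F: refs=D, marked=A B E F H I
Mark D: refs=null null null, marked=A B D E F H I
Unmarked (collected): C G

Answer: A B D E F H I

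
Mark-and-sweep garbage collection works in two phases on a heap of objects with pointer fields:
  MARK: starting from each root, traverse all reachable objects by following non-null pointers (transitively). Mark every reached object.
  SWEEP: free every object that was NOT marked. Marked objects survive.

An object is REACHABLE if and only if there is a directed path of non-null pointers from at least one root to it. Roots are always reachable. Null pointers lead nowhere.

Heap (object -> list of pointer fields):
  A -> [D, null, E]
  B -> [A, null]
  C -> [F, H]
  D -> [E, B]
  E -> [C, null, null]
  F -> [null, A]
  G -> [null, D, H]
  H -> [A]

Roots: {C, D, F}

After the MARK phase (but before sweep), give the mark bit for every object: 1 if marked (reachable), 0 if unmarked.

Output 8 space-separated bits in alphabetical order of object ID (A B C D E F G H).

Roots: C D F
Mark C: refs=F H, marked=C
Mark D: refs=E B, marked=C D
Mark F: refs=null A, marked=C D F
Mark H: refs=A, marked=C D F H
Mark E: refs=C null null, marked=C D E F H
Mark B: refs=A null, marked=B C D E F H
Mark A: refs=D null E, marked=A B C D E F H
Unmarked (collected): G

Answer: 1 1 1 1 1 1 0 1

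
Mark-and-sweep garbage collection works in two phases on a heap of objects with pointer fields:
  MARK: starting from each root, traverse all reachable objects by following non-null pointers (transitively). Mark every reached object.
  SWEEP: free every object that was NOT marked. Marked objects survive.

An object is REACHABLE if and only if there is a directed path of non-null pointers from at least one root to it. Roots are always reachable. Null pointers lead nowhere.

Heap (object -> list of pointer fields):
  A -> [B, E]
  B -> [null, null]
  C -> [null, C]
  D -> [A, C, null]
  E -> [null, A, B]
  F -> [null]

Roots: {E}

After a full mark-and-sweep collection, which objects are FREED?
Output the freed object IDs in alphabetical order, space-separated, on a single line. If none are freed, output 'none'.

Answer: C D F

Derivation:
Roots: E
Mark E: refs=null A B, marked=E
Mark A: refs=B E, marked=A E
Mark B: refs=null null, marked=A B E
Unmarked (collected): C D F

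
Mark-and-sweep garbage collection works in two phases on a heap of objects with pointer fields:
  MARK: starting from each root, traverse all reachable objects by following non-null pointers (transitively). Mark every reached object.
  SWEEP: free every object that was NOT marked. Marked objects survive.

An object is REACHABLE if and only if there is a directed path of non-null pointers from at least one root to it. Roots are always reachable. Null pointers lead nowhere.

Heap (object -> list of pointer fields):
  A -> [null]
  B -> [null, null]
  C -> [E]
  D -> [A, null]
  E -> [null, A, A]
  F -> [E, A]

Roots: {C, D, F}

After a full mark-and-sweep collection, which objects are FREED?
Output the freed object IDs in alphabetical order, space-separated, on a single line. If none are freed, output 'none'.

Roots: C D F
Mark C: refs=E, marked=C
Mark D: refs=A null, marked=C D
Mark F: refs=E A, marked=C D F
Mark E: refs=null A A, marked=C D E F
Mark A: refs=null, marked=A C D E F
Unmarked (collected): B

Answer: B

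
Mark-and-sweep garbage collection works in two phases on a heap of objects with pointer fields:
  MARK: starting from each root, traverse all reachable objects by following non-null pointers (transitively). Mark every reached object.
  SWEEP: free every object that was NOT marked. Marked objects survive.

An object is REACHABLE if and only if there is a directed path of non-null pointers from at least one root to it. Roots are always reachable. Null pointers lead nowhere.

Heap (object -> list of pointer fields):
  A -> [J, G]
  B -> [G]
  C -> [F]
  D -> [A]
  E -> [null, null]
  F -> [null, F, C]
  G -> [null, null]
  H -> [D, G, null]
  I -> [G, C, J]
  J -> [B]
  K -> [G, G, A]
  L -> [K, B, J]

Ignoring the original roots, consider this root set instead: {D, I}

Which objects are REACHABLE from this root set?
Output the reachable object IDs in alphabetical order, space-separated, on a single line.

Roots: D I
Mark D: refs=A, marked=D
Mark I: refs=G C J, marked=D I
Mark A: refs=J G, marked=A D I
Mark G: refs=null null, marked=A D G I
Mark C: refs=F, marked=A C D G I
Mark J: refs=B, marked=A C D G I J
Mark F: refs=null F C, marked=A C D F G I J
Mark B: refs=G, marked=A B C D F G I J
Unmarked (collected): E H K L

Answer: A B C D F G I J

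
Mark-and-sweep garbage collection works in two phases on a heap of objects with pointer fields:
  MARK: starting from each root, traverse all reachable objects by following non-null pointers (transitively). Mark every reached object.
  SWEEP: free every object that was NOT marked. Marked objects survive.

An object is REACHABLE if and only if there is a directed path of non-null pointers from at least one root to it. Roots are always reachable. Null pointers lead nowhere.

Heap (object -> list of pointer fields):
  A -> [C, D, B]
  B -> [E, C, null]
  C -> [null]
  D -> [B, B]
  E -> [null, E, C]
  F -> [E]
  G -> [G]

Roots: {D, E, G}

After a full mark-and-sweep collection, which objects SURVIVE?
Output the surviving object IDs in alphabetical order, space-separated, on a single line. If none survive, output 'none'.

Answer: B C D E G

Derivation:
Roots: D E G
Mark D: refs=B B, marked=D
Mark E: refs=null E C, marked=D E
Mark G: refs=G, marked=D E G
Mark B: refs=E C null, marked=B D E G
Mark C: refs=null, marked=B C D E G
Unmarked (collected): A F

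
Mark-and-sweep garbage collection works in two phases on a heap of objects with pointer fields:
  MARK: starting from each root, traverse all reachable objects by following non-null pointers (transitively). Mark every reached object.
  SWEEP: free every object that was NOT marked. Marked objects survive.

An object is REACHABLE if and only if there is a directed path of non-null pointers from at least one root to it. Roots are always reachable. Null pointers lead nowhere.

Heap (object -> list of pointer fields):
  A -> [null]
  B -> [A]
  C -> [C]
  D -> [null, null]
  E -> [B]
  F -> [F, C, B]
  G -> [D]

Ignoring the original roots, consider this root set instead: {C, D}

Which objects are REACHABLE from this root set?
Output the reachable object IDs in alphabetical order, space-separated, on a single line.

Answer: C D

Derivation:
Roots: C D
Mark C: refs=C, marked=C
Mark D: refs=null null, marked=C D
Unmarked (collected): A B E F G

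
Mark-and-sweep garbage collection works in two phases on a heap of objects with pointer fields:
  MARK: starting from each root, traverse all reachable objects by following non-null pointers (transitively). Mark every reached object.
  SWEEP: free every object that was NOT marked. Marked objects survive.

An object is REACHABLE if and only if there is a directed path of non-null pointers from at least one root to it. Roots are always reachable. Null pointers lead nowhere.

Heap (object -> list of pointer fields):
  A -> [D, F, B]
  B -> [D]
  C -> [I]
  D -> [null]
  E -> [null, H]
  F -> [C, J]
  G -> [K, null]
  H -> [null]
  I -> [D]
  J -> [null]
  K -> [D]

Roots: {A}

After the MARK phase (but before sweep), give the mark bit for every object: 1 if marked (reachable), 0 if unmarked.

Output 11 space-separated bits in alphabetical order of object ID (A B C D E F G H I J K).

Answer: 1 1 1 1 0 1 0 0 1 1 0

Derivation:
Roots: A
Mark A: refs=D F B, marked=A
Mark D: refs=null, marked=A D
Mark F: refs=C J, marked=A D F
Mark B: refs=D, marked=A B D F
Mark C: refs=I, marked=A B C D F
Mark J: refs=null, marked=A B C D F J
Mark I: refs=D, marked=A B C D F I J
Unmarked (collected): E G H K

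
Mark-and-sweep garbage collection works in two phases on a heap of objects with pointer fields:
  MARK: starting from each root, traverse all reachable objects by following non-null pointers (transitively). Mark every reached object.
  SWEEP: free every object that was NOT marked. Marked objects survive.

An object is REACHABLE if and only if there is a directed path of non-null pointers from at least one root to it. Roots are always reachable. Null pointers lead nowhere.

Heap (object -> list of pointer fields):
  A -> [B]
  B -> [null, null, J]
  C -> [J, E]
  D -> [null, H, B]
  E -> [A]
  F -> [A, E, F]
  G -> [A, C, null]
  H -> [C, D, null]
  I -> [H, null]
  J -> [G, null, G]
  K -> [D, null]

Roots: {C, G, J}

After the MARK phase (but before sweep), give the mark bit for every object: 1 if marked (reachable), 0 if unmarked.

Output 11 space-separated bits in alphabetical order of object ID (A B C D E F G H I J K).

Roots: C G J
Mark C: refs=J E, marked=C
Mark G: refs=A C null, marked=C G
Mark J: refs=G null G, marked=C G J
Mark E: refs=A, marked=C E G J
Mark A: refs=B, marked=A C E G J
Mark B: refs=null null J, marked=A B C E G J
Unmarked (collected): D F H I K

Answer: 1 1 1 0 1 0 1 0 0 1 0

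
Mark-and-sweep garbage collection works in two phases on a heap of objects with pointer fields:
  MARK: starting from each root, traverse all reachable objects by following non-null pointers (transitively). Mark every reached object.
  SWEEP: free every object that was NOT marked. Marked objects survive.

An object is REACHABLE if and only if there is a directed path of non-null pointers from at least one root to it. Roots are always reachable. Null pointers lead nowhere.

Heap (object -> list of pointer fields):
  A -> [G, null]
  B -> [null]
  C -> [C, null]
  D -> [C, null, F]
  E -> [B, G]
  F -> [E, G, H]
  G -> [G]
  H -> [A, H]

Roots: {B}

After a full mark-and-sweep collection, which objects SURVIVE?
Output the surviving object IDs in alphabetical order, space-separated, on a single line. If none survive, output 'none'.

Roots: B
Mark B: refs=null, marked=B
Unmarked (collected): A C D E F G H

Answer: B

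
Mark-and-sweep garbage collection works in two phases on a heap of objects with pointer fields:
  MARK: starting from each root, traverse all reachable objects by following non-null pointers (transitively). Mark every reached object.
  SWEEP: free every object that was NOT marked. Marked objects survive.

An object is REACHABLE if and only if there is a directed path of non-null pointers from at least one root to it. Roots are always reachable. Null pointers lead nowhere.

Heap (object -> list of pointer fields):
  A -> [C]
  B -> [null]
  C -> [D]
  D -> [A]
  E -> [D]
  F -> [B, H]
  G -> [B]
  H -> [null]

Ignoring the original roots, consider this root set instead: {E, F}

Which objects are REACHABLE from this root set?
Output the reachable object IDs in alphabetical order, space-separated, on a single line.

Roots: E F
Mark E: refs=D, marked=E
Mark F: refs=B H, marked=E F
Mark D: refs=A, marked=D E F
Mark B: refs=null, marked=B D E F
Mark H: refs=null, marked=B D E F H
Mark A: refs=C, marked=A B D E F H
Mark C: refs=D, marked=A B C D E F H
Unmarked (collected): G

Answer: A B C D E F H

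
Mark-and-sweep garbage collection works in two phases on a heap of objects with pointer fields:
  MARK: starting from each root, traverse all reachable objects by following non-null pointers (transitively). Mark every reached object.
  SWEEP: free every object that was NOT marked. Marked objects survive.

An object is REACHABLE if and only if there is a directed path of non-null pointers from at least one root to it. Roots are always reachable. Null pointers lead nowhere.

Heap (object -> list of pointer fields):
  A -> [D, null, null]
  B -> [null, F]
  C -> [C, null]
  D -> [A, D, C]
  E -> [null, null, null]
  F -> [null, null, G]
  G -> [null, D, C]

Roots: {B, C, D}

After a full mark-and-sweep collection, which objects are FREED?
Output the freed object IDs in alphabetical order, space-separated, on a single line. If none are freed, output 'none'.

Roots: B C D
Mark B: refs=null F, marked=B
Mark C: refs=C null, marked=B C
Mark D: refs=A D C, marked=B C D
Mark F: refs=null null G, marked=B C D F
Mark A: refs=D null null, marked=A B C D F
Mark G: refs=null D C, marked=A B C D F G
Unmarked (collected): E

Answer: E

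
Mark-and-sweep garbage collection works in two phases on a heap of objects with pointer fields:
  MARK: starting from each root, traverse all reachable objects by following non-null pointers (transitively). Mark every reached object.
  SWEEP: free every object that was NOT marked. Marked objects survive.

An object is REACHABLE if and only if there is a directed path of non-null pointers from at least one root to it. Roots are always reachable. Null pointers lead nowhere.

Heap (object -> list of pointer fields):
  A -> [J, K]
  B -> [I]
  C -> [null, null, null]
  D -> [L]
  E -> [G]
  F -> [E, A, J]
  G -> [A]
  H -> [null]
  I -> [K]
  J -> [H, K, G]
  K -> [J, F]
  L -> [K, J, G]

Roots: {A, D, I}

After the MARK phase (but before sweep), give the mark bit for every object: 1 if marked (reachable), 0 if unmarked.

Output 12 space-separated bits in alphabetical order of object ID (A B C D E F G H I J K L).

Roots: A D I
Mark A: refs=J K, marked=A
Mark D: refs=L, marked=A D
Mark I: refs=K, marked=A D I
Mark J: refs=H K G, marked=A D I J
Mark K: refs=J F, marked=A D I J K
Mark L: refs=K J G, marked=A D I J K L
Mark H: refs=null, marked=A D H I J K L
Mark G: refs=A, marked=A D G H I J K L
Mark F: refs=E A J, marked=A D F G H I J K L
Mark E: refs=G, marked=A D E F G H I J K L
Unmarked (collected): B C

Answer: 1 0 0 1 1 1 1 1 1 1 1 1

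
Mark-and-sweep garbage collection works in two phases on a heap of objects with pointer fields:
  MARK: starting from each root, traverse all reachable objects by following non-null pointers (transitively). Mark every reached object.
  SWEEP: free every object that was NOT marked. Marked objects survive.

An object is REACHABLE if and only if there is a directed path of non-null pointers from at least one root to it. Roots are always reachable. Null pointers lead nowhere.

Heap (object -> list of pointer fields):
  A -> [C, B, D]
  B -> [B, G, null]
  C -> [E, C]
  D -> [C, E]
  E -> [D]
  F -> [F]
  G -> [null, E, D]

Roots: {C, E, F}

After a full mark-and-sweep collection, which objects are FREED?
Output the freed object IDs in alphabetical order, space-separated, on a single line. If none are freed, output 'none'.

Roots: C E F
Mark C: refs=E C, marked=C
Mark E: refs=D, marked=C E
Mark F: refs=F, marked=C E F
Mark D: refs=C E, marked=C D E F
Unmarked (collected): A B G

Answer: A B G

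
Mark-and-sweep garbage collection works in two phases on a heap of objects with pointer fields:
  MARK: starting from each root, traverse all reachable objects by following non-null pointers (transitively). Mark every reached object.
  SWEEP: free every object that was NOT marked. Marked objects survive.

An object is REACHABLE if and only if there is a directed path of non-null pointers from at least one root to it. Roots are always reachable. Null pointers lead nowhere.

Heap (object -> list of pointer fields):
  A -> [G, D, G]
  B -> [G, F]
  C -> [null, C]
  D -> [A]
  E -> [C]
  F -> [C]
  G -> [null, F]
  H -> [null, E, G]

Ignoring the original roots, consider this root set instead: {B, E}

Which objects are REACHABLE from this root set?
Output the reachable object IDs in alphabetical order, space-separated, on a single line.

Roots: B E
Mark B: refs=G F, marked=B
Mark E: refs=C, marked=B E
Mark G: refs=null F, marked=B E G
Mark F: refs=C, marked=B E F G
Mark C: refs=null C, marked=B C E F G
Unmarked (collected): A D H

Answer: B C E F G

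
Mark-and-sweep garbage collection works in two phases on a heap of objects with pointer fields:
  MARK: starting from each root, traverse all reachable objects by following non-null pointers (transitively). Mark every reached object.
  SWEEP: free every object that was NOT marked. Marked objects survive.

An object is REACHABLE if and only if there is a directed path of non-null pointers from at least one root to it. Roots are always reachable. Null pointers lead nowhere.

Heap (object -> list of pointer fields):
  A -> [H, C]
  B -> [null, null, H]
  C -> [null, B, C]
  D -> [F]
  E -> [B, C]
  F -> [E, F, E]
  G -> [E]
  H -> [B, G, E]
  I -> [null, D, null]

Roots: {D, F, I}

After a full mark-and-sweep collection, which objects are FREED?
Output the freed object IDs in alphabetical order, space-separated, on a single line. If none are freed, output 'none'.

Answer: A

Derivation:
Roots: D F I
Mark D: refs=F, marked=D
Mark F: refs=E F E, marked=D F
Mark I: refs=null D null, marked=D F I
Mark E: refs=B C, marked=D E F I
Mark B: refs=null null H, marked=B D E F I
Mark C: refs=null B C, marked=B C D E F I
Mark H: refs=B G E, marked=B C D E F H I
Mark G: refs=E, marked=B C D E F G H I
Unmarked (collected): A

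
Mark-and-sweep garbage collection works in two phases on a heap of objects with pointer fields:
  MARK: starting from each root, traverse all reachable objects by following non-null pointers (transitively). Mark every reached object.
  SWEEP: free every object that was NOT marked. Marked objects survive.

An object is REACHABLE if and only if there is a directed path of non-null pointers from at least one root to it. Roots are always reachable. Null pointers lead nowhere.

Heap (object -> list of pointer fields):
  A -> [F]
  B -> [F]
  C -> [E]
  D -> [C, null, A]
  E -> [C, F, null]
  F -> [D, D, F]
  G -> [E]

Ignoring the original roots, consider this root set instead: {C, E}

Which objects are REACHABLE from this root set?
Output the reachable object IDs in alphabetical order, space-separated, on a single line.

Answer: A C D E F

Derivation:
Roots: C E
Mark C: refs=E, marked=C
Mark E: refs=C F null, marked=C E
Mark F: refs=D D F, marked=C E F
Mark D: refs=C null A, marked=C D E F
Mark A: refs=F, marked=A C D E F
Unmarked (collected): B G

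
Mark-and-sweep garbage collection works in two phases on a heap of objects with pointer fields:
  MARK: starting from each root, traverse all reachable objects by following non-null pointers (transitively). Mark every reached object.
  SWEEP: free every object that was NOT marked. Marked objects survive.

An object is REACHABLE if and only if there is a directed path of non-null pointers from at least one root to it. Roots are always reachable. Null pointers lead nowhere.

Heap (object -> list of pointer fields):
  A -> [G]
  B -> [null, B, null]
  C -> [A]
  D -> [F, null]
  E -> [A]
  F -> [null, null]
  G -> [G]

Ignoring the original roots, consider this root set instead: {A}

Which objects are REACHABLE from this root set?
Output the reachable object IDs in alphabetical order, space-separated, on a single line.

Answer: A G

Derivation:
Roots: A
Mark A: refs=G, marked=A
Mark G: refs=G, marked=A G
Unmarked (collected): B C D E F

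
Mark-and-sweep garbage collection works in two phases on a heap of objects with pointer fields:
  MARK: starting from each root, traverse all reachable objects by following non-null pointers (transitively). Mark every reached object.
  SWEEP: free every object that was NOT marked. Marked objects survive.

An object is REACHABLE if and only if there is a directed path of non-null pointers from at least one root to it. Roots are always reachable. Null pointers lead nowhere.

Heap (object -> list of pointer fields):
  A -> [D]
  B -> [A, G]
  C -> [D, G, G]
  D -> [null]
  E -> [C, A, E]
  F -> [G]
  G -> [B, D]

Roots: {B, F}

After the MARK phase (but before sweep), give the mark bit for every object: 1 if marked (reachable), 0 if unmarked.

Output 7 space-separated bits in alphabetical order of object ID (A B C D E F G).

Roots: B F
Mark B: refs=A G, marked=B
Mark F: refs=G, marked=B F
Mark A: refs=D, marked=A B F
Mark G: refs=B D, marked=A B F G
Mark D: refs=null, marked=A B D F G
Unmarked (collected): C E

Answer: 1 1 0 1 0 1 1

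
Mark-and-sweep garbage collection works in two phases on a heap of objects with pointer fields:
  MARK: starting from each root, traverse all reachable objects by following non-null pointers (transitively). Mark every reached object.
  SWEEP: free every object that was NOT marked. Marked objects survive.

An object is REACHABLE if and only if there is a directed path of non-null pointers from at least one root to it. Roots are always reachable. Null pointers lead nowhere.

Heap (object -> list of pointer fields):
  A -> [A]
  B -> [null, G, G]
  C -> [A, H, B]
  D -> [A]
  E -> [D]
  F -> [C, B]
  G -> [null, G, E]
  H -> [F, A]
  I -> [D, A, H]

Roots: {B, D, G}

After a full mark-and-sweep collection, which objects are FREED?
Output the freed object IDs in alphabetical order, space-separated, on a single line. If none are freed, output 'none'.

Roots: B D G
Mark B: refs=null G G, marked=B
Mark D: refs=A, marked=B D
Mark G: refs=null G E, marked=B D G
Mark A: refs=A, marked=A B D G
Mark E: refs=D, marked=A B D E G
Unmarked (collected): C F H I

Answer: C F H I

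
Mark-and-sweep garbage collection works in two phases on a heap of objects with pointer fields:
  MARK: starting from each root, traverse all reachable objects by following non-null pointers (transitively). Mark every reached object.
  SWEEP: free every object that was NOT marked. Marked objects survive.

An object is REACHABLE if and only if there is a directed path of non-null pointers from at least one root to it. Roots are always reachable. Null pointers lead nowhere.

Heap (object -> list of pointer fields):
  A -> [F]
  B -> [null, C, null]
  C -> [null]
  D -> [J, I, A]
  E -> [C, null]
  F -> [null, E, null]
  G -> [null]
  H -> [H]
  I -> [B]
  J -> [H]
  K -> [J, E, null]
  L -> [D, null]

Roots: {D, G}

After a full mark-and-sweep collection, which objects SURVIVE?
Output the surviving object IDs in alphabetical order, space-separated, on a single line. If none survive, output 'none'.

Roots: D G
Mark D: refs=J I A, marked=D
Mark G: refs=null, marked=D G
Mark J: refs=H, marked=D G J
Mark I: refs=B, marked=D G I J
Mark A: refs=F, marked=A D G I J
Mark H: refs=H, marked=A D G H I J
Mark B: refs=null C null, marked=A B D G H I J
Mark F: refs=null E null, marked=A B D F G H I J
Mark C: refs=null, marked=A B C D F G H I J
Mark E: refs=C null, marked=A B C D E F G H I J
Unmarked (collected): K L

Answer: A B C D E F G H I J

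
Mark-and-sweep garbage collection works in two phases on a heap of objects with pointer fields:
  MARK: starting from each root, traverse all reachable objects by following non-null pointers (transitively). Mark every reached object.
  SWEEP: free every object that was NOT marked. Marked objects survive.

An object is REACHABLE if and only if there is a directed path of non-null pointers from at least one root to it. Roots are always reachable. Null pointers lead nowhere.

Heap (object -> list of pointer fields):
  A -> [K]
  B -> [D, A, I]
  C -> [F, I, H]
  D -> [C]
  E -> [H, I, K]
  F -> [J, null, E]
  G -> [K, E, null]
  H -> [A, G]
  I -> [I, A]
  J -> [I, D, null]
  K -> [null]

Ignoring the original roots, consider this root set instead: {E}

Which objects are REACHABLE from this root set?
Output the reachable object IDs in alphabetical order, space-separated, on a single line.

Roots: E
Mark E: refs=H I K, marked=E
Mark H: refs=A G, marked=E H
Mark I: refs=I A, marked=E H I
Mark K: refs=null, marked=E H I K
Mark A: refs=K, marked=A E H I K
Mark G: refs=K E null, marked=A E G H I K
Unmarked (collected): B C D F J

Answer: A E G H I K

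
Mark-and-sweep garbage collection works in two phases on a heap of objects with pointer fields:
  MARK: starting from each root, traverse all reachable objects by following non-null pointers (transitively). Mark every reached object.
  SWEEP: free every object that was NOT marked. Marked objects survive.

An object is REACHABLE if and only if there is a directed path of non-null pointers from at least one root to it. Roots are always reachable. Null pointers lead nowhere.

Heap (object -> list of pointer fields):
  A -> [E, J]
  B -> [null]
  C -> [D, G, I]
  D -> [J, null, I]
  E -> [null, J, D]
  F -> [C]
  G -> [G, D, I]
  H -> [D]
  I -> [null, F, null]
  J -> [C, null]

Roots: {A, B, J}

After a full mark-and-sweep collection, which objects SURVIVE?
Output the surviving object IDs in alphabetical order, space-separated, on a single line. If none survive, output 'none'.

Answer: A B C D E F G I J

Derivation:
Roots: A B J
Mark A: refs=E J, marked=A
Mark B: refs=null, marked=A B
Mark J: refs=C null, marked=A B J
Mark E: refs=null J D, marked=A B E J
Mark C: refs=D G I, marked=A B C E J
Mark D: refs=J null I, marked=A B C D E J
Mark G: refs=G D I, marked=A B C D E G J
Mark I: refs=null F null, marked=A B C D E G I J
Mark F: refs=C, marked=A B C D E F G I J
Unmarked (collected): H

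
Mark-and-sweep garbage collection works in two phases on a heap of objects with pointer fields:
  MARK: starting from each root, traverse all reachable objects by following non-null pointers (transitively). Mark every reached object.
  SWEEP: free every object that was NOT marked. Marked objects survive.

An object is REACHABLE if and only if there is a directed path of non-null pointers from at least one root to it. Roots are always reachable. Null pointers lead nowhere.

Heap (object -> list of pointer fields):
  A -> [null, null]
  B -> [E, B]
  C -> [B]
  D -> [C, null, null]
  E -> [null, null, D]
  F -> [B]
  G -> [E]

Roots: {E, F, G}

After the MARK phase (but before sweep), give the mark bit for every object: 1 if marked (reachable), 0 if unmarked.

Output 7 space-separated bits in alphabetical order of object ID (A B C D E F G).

Answer: 0 1 1 1 1 1 1

Derivation:
Roots: E F G
Mark E: refs=null null D, marked=E
Mark F: refs=B, marked=E F
Mark G: refs=E, marked=E F G
Mark D: refs=C null null, marked=D E F G
Mark B: refs=E B, marked=B D E F G
Mark C: refs=B, marked=B C D E F G
Unmarked (collected): A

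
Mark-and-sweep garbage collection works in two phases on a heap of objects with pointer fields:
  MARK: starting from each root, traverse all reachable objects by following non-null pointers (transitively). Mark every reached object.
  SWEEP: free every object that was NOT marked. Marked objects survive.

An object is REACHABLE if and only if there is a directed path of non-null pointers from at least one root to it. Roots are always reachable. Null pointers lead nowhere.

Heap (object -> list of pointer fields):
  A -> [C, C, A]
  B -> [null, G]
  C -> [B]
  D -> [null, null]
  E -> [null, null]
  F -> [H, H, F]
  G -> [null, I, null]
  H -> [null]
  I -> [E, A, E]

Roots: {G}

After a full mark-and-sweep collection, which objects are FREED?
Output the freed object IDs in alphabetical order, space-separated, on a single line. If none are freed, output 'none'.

Answer: D F H

Derivation:
Roots: G
Mark G: refs=null I null, marked=G
Mark I: refs=E A E, marked=G I
Mark E: refs=null null, marked=E G I
Mark A: refs=C C A, marked=A E G I
Mark C: refs=B, marked=A C E G I
Mark B: refs=null G, marked=A B C E G I
Unmarked (collected): D F H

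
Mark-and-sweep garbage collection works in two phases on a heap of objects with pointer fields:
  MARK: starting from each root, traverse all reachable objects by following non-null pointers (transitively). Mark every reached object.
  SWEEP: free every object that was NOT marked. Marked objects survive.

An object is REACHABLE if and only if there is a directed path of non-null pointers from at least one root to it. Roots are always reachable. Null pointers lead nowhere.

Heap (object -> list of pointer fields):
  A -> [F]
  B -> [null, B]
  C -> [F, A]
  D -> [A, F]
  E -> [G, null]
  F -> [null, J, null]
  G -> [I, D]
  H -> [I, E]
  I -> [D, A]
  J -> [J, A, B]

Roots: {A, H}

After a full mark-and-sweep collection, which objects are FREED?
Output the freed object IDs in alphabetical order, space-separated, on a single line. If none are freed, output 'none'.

Roots: A H
Mark A: refs=F, marked=A
Mark H: refs=I E, marked=A H
Mark F: refs=null J null, marked=A F H
Mark I: refs=D A, marked=A F H I
Mark E: refs=G null, marked=A E F H I
Mark J: refs=J A B, marked=A E F H I J
Mark D: refs=A F, marked=A D E F H I J
Mark G: refs=I D, marked=A D E F G H I J
Mark B: refs=null B, marked=A B D E F G H I J
Unmarked (collected): C

Answer: C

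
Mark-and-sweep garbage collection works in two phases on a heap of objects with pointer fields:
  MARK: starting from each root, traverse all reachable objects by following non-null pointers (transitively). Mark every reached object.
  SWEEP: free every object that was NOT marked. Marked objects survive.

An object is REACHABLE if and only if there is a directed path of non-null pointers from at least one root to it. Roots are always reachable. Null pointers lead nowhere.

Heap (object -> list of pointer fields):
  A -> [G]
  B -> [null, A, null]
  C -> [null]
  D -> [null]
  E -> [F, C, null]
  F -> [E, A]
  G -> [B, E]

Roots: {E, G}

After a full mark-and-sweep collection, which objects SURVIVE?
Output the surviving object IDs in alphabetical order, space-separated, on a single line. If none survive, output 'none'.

Answer: A B C E F G

Derivation:
Roots: E G
Mark E: refs=F C null, marked=E
Mark G: refs=B E, marked=E G
Mark F: refs=E A, marked=E F G
Mark C: refs=null, marked=C E F G
Mark B: refs=null A null, marked=B C E F G
Mark A: refs=G, marked=A B C E F G
Unmarked (collected): D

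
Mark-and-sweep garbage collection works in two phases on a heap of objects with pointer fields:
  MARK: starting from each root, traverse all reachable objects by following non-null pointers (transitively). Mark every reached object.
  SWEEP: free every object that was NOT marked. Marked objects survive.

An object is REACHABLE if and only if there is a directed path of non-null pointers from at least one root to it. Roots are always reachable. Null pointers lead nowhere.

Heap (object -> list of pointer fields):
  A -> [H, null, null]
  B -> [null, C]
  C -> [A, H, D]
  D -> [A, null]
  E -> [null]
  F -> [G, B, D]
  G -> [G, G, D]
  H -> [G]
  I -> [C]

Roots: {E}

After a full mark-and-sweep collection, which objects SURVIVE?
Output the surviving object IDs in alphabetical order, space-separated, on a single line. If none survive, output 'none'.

Roots: E
Mark E: refs=null, marked=E
Unmarked (collected): A B C D F G H I

Answer: E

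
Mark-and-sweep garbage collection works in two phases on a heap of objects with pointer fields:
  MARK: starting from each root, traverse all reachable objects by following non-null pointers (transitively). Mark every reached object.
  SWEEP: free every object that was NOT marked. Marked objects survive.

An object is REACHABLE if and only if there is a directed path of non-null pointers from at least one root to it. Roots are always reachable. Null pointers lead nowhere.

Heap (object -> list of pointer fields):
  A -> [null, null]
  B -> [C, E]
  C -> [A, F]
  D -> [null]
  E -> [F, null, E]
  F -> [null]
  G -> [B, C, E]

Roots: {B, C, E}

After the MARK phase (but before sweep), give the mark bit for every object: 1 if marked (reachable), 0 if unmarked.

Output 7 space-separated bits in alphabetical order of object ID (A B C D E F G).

Answer: 1 1 1 0 1 1 0

Derivation:
Roots: B C E
Mark B: refs=C E, marked=B
Mark C: refs=A F, marked=B C
Mark E: refs=F null E, marked=B C E
Mark A: refs=null null, marked=A B C E
Mark F: refs=null, marked=A B C E F
Unmarked (collected): D G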